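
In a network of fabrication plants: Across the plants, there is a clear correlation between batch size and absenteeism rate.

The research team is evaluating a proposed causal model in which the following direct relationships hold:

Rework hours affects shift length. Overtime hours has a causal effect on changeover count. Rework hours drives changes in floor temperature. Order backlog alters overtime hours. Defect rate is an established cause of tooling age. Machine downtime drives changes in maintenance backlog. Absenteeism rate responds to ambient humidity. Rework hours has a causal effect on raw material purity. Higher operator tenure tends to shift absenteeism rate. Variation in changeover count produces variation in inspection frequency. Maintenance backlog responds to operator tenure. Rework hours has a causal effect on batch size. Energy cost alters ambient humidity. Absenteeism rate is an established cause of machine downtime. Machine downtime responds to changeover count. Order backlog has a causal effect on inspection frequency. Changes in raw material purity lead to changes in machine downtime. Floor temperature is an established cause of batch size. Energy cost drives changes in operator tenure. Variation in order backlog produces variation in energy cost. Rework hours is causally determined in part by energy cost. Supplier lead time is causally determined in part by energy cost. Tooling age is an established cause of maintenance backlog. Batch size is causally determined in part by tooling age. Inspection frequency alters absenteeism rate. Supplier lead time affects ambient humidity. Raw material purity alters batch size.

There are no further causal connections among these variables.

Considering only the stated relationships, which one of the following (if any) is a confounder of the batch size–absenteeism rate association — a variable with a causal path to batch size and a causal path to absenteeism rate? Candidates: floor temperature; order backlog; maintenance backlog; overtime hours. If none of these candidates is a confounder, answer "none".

order backlog

Order backlog causes batch size (order backlog → energy cost → rework hours → batch size) and also causes absenteeism rate (order backlog → inspection frequency → absenteeism rate); it is a common cause of both.
Each of the other candidates lacks a causal path to at least one of batch size and absenteeism rate, so they do not confound the relationship.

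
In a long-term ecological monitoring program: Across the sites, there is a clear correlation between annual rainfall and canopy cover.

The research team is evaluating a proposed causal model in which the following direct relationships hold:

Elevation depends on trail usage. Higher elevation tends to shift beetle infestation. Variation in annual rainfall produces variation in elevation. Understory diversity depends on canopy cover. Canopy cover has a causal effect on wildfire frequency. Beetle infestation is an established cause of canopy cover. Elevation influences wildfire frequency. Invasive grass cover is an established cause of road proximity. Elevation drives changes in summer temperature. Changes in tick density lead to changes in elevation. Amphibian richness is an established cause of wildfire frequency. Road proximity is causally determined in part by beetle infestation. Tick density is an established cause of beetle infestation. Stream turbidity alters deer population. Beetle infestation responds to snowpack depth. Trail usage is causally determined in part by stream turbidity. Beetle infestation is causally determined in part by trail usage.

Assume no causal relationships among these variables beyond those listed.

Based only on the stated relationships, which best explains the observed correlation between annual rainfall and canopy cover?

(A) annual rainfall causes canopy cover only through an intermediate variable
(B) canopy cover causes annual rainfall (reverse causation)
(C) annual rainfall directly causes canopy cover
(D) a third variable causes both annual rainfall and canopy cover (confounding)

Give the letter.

Annual rainfall reaches canopy cover through annual rainfall → elevation → beetle infestation → canopy cover — an indirect causal chain with no direct annual rainfall → canopy cover link. No variable causes both annual rainfall and canopy cover, so confounding is ruled out; the effect is mediated.

A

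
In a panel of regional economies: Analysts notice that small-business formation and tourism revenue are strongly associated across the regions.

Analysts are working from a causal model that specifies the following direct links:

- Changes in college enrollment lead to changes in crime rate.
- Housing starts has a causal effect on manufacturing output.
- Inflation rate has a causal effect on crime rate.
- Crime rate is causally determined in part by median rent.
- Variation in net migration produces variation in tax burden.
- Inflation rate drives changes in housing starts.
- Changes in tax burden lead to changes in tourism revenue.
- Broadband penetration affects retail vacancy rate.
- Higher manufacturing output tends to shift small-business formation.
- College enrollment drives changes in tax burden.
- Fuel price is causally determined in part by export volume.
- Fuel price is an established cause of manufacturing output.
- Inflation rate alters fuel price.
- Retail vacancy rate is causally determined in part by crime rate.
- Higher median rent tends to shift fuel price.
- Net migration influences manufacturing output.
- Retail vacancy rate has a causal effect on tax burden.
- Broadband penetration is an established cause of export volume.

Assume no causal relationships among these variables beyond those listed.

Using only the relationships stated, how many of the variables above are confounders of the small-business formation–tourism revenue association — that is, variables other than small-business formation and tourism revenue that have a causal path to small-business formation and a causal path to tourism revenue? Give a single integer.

4

The common causes are: broadband penetration (to small-business formation via broadband penetration → export volume → fuel price → manufacturing output → small-business formation; to tourism revenue via broadband penetration → retail vacancy rate → tax burden → tourism revenue); inflation rate (to small-business formation via inflation rate → housing starts → manufacturing output → small-business formation; to tourism revenue via inflation rate → crime rate → retail vacancy rate → tax burden → tourism revenue); median rent (to small-business formation via median rent → fuel price → manufacturing output → small-business formation; to tourism revenue via median rent → crime rate → retail vacancy rate → tax burden → tourism revenue); net migration (to small-business formation via net migration → manufacturing output → small-business formation; to tourism revenue via net migration → tax burden → tourism revenue).
Every other variable lacks a causal path to at least one of small-business formation and tourism revenue.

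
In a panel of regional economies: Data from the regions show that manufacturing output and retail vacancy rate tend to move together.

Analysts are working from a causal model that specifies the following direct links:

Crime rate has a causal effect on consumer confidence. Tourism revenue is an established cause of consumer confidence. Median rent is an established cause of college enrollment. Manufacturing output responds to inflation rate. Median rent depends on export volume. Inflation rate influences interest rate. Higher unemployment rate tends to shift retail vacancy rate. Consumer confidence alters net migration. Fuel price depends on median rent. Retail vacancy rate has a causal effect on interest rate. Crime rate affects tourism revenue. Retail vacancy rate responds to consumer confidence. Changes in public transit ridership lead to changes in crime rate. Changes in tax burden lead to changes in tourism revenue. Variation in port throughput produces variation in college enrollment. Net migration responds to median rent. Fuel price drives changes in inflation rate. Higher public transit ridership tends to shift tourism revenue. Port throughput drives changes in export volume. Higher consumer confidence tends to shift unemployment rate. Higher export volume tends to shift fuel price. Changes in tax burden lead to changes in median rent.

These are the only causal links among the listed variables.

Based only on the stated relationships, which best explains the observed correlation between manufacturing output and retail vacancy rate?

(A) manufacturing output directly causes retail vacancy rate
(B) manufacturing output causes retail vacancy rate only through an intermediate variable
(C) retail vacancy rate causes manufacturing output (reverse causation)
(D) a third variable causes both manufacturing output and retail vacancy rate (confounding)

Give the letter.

D

Tax burden causes manufacturing output (tax burden → median rent → fuel price → inflation rate → manufacturing output) and retail vacancy rate (tax burden → tourism revenue → consumer confidence → retail vacancy rate) — a common cause creating the correlation.
There is no stated path from manufacturing output to retail vacancy rate or from retail vacancy rate to manufacturing output, so neither direct nor reverse causation applies.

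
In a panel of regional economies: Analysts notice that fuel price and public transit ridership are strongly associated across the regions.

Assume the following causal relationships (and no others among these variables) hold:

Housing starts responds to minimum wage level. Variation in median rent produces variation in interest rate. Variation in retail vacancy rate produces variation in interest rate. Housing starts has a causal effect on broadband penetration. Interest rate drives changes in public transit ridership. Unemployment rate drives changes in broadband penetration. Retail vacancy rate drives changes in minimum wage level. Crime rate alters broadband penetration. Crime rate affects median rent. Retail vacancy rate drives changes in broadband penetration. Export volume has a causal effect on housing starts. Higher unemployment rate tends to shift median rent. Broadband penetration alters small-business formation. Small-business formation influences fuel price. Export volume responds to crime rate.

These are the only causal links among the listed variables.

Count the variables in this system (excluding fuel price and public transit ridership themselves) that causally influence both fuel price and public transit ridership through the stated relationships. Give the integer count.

3

The common causes are: crime rate (to fuel price via crime rate → broadband penetration → small-business formation → fuel price; to public transit ridership via crime rate → median rent → interest rate → public transit ridership); retail vacancy rate (to fuel price via retail vacancy rate → broadband penetration → small-business formation → fuel price; to public transit ridership via retail vacancy rate → interest rate → public transit ridership); unemployment rate (to fuel price via unemployment rate → broadband penetration → small-business formation → fuel price; to public transit ridership via unemployment rate → median rent → interest rate → public transit ridership).
Every other variable lacks a causal path to at least one of fuel price and public transit ridership.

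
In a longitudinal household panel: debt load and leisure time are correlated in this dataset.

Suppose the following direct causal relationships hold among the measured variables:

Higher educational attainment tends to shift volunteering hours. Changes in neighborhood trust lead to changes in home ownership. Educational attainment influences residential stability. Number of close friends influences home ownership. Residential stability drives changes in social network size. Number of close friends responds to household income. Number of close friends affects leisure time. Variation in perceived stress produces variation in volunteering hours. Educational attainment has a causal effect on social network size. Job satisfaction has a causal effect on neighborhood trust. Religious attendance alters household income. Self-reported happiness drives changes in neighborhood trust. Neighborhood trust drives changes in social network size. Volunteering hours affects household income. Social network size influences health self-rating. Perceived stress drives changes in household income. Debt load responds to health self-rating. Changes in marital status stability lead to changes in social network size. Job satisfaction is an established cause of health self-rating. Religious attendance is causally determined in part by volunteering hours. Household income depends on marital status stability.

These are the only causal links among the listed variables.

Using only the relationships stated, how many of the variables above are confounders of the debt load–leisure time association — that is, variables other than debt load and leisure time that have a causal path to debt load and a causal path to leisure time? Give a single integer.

The common causes are: educational attainment (to debt load via educational attainment → social network size → health self-rating → debt load; to leisure time via educational attainment → volunteering hours → household income → number of close friends → leisure time); marital status stability (to debt load via marital status stability → social network size → health self-rating → debt load; to leisure time via marital status stability → household income → number of close friends → leisure time).
Every other variable lacks a causal path to at least one of debt load and leisure time.

2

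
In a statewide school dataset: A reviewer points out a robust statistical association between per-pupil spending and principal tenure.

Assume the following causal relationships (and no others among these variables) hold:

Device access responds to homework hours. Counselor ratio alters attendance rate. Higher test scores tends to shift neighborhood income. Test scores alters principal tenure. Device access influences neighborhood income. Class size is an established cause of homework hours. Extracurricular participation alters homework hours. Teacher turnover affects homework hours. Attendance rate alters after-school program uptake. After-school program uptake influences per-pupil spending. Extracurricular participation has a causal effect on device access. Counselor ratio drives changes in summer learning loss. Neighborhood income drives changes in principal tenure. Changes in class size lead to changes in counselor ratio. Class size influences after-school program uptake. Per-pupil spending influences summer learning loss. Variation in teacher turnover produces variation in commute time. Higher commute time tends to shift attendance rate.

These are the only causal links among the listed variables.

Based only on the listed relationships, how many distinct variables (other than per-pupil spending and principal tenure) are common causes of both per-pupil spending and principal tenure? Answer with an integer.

2

The common causes are: class size (to per-pupil spending via class size → after-school program uptake → per-pupil spending; to principal tenure via class size → homework hours → device access → neighborhood income → principal tenure); teacher turnover (to per-pupil spending via teacher turnover → commute time → attendance rate → after-school program uptake → per-pupil spending; to principal tenure via teacher turnover → homework hours → device access → neighborhood income → principal tenure).
Every other variable lacks a causal path to at least one of per-pupil spending and principal tenure.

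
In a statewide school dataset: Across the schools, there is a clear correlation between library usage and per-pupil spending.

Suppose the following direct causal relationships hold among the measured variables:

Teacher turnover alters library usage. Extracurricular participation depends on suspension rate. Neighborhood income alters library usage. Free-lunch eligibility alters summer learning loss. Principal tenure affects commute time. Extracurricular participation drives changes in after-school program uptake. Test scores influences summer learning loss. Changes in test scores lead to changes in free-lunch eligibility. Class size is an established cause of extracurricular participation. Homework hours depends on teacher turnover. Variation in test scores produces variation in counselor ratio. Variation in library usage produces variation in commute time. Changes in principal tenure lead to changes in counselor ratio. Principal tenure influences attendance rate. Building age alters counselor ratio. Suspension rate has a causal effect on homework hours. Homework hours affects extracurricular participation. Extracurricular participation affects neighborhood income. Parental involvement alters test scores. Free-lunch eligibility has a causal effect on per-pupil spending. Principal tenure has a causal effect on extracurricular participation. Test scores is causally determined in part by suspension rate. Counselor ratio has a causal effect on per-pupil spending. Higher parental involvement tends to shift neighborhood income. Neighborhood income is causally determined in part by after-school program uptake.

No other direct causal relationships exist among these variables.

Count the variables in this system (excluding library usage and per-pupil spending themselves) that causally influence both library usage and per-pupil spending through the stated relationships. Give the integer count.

3

The common causes are: parental involvement (to library usage via parental involvement → neighborhood income → library usage; to per-pupil spending via parental involvement → test scores → free-lunch eligibility → per-pupil spending); principal tenure (to library usage via principal tenure → extracurricular participation → neighborhood income → library usage; to per-pupil spending via principal tenure → counselor ratio → per-pupil spending); suspension rate (to library usage via suspension rate → extracurricular participation → neighborhood income → library usage; to per-pupil spending via suspension rate → test scores → free-lunch eligibility → per-pupil spending).
Every other variable lacks a causal path to at least one of library usage and per-pupil spending.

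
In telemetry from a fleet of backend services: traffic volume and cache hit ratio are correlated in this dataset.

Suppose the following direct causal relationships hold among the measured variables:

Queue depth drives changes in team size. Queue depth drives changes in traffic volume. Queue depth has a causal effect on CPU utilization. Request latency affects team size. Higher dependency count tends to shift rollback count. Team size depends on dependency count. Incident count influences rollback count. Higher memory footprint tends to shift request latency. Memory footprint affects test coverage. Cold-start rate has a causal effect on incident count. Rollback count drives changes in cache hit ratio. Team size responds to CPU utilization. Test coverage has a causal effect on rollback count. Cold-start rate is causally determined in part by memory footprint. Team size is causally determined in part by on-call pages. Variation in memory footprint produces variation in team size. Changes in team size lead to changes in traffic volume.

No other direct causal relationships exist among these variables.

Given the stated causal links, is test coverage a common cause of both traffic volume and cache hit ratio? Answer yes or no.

no

Test coverage has no stated causal path to traffic volume. A confounder must cause both variables, so test coverage does not qualify.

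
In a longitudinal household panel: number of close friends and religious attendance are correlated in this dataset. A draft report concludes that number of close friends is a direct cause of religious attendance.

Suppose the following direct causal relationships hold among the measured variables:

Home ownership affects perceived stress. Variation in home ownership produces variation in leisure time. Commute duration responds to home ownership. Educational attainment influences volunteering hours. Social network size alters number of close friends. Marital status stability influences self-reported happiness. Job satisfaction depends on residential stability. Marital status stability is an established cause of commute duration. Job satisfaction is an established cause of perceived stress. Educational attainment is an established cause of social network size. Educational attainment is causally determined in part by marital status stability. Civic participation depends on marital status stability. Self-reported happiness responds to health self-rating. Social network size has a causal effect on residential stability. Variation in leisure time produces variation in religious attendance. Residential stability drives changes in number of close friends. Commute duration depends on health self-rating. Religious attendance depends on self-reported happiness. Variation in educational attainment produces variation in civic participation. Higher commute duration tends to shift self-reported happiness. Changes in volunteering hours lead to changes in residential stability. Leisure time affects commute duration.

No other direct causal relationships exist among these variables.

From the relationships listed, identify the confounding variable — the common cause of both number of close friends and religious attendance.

Marital status stability has a causal path to number of close friends (marital status stability → educational attainment → social network size → number of close friends) and a separate causal path to religious attendance (marital status stability → self-reported happiness → religious attendance), so it is a common cause of both.
No stated relationship gives number of close friends a causal route to religious attendance, so the correlation is explained by the shared upstream cause rather than a direct effect.

marital status stability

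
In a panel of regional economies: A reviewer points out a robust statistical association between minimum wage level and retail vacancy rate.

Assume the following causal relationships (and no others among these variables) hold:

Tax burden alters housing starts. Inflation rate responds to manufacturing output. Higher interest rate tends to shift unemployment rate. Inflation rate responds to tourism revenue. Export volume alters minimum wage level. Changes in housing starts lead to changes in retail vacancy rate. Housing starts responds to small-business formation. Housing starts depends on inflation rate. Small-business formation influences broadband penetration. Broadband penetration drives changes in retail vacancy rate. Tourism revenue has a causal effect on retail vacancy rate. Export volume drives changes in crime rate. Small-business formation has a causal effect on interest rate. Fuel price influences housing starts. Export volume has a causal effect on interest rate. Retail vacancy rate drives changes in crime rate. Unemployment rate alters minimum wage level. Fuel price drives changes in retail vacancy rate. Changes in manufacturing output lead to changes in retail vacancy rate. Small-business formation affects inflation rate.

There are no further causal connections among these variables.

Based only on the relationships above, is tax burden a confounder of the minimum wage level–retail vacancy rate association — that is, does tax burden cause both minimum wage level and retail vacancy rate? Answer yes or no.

no

Tax burden has no stated causal path to minimum wage level. A confounder must cause both variables, so tax burden does not qualify.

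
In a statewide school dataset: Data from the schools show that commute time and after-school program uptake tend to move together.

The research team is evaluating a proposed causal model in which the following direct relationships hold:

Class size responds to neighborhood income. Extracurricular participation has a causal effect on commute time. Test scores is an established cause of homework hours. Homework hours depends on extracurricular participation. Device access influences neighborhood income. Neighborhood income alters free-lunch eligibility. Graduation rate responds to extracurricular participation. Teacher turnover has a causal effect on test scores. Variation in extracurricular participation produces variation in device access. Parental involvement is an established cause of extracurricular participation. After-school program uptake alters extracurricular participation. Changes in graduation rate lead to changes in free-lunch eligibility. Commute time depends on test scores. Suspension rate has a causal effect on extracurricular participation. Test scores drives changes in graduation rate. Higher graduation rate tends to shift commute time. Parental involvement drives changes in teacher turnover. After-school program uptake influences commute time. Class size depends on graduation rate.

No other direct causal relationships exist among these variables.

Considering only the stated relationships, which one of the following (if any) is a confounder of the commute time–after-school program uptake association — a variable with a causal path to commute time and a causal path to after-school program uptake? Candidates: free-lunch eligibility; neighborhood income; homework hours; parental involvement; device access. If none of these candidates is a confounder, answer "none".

none

None of the listed candidates has causal paths to both commute time and after-school program uptake in the stated relationships, so none is a common cause.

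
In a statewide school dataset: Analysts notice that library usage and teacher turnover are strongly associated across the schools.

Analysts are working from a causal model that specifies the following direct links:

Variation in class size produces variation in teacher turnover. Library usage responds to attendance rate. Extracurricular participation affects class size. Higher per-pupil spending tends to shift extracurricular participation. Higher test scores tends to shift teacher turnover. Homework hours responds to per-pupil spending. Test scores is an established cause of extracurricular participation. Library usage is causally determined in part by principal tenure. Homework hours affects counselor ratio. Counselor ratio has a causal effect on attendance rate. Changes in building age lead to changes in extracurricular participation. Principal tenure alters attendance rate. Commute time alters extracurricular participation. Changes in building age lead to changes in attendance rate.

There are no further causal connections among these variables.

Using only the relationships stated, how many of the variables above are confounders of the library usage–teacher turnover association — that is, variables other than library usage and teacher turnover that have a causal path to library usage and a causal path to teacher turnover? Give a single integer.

The common causes are: building age (to library usage via building age → attendance rate → library usage; to teacher turnover via building age → extracurricular participation → class size → teacher turnover); per-pupil spending (to library usage via per-pupil spending → homework hours → counselor ratio → attendance rate → library usage; to teacher turnover via per-pupil spending → extracurricular participation → class size → teacher turnover).
Every other variable lacks a causal path to at least one of library usage and teacher turnover.

2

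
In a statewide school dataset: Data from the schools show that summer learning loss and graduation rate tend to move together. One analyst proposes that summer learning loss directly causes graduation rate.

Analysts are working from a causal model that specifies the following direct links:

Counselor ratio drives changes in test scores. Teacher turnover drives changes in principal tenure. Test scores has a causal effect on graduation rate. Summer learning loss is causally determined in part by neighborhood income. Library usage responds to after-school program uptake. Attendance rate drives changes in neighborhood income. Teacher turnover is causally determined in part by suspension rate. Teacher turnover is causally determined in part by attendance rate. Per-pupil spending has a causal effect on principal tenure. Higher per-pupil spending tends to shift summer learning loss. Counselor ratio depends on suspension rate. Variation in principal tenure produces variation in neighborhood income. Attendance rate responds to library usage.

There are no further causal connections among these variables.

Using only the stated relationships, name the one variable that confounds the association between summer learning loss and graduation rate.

Suspension rate has a causal path to summer learning loss (suspension rate → teacher turnover → principal tenure → neighborhood income → summer learning loss) and a separate causal path to graduation rate (suspension rate → counselor ratio → test scores → graduation rate), so it is a common cause of both.
No stated relationship gives summer learning loss a causal route to graduation rate, so the correlation is explained by the shared upstream cause rather than a direct effect.

suspension rate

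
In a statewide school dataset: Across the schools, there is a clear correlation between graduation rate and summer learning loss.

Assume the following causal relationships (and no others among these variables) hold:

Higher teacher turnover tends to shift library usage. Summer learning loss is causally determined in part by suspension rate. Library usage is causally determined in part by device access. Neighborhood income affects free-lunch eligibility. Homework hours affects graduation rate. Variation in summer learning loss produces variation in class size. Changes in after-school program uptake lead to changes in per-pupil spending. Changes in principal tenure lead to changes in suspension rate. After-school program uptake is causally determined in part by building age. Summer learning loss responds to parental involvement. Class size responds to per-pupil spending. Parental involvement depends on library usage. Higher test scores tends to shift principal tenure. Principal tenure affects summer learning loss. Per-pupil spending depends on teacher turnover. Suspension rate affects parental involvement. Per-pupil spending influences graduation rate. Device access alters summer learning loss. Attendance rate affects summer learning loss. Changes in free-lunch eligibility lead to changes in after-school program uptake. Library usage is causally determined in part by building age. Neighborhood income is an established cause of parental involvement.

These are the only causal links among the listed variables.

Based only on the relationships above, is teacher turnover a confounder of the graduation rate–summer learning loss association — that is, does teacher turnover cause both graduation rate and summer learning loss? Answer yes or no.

yes

Teacher turnover has a causal path to graduation rate (teacher turnover → per-pupil spending → graduation rate) and to summer learning loss (teacher turnover → library usage → parental involvement → summer learning loss), so it is a common cause of both — a confounder.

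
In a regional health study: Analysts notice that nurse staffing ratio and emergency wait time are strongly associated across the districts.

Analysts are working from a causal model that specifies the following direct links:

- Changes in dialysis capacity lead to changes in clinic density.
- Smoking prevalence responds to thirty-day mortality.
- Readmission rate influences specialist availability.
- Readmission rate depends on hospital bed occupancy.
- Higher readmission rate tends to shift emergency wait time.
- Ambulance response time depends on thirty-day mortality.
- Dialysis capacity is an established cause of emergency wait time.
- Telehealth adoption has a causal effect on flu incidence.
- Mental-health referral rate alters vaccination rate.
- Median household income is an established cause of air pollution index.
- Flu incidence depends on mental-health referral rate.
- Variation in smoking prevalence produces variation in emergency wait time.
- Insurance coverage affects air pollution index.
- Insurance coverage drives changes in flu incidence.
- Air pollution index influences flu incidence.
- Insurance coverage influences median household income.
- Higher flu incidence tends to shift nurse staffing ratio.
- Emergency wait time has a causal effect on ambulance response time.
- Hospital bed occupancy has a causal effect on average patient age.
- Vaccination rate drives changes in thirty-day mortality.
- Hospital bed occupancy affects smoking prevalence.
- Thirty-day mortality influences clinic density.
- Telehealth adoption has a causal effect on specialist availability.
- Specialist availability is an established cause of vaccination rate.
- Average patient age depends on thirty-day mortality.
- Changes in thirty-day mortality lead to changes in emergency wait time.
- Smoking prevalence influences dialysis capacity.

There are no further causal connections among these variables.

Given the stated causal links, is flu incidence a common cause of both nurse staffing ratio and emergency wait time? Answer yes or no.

Flu incidence has no stated causal path to emergency wait time. A confounder must cause both variables, so flu incidence does not qualify.

no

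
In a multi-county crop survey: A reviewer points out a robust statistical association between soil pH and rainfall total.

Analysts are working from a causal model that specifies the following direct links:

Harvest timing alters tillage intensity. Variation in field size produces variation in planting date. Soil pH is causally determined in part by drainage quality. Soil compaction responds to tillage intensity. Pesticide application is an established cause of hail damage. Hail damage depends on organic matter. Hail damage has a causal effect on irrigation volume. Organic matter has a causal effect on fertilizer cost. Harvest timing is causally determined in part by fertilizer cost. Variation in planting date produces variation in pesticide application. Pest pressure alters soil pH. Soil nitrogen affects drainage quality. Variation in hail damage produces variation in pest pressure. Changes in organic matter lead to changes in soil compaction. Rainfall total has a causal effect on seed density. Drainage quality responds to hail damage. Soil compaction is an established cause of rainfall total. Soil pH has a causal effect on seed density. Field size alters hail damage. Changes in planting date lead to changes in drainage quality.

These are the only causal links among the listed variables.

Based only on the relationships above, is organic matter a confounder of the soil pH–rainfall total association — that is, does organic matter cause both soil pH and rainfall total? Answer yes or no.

yes

Organic matter has a causal path to soil pH (organic matter → hail damage → drainage quality → soil pH) and to rainfall total (organic matter → soil compaction → rainfall total), so it is a common cause of both — a confounder.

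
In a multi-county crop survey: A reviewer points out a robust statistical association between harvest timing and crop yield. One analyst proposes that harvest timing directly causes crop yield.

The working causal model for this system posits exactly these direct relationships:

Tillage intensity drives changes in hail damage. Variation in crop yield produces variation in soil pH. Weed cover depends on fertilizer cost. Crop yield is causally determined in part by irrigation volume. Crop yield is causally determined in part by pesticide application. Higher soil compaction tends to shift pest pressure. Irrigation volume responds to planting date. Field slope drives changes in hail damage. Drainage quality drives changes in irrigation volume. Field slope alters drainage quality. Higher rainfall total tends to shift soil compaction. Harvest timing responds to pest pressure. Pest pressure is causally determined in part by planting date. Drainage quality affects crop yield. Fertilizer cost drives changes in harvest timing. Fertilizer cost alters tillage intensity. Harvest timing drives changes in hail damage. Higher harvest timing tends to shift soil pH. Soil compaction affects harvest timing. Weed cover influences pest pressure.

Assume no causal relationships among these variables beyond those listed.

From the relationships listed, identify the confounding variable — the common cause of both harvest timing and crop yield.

planting date

Planting date has a causal path to harvest timing (planting date → pest pressure → harvest timing) and a separate causal path to crop yield (planting date → irrigation volume → crop yield), so it is a common cause of both.
No stated relationship gives harvest timing a causal route to crop yield, so the correlation is explained by the shared upstream cause rather than a direct effect.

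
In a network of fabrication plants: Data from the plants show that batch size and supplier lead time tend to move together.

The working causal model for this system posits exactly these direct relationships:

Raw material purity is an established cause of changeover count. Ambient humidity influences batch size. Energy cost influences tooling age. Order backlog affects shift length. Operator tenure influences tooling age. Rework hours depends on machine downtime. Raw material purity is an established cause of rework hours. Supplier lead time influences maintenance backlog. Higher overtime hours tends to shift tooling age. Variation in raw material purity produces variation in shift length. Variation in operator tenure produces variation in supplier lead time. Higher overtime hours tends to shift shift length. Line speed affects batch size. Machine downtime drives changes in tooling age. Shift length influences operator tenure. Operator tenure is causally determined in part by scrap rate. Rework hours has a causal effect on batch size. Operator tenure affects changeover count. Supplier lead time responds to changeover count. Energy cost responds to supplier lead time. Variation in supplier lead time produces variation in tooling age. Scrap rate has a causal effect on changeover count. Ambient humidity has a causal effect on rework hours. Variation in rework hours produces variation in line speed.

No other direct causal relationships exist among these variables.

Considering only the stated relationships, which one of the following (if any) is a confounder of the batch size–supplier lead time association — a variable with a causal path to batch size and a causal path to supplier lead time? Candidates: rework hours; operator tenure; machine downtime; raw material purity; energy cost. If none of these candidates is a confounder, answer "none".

Raw material purity causes batch size (raw material purity → rework hours → batch size) and also causes supplier lead time (raw material purity → changeover count → supplier lead time); it is a common cause of both.
Each of the other candidates lacks a causal path to at least one of batch size and supplier lead time, so they do not confound the relationship.

raw material purity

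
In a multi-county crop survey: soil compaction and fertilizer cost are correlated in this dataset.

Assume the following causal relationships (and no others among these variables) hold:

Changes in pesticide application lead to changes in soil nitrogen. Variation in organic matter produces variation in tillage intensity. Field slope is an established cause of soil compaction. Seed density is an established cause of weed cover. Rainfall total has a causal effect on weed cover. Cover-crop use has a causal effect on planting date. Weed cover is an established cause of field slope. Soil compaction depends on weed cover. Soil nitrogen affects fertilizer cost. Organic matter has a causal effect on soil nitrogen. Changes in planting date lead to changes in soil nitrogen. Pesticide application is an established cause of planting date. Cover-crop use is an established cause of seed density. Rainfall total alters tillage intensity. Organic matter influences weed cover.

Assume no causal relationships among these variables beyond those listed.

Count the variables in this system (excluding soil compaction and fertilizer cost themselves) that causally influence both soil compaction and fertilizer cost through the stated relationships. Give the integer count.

The common causes are: cover-crop use (to soil compaction via cover-crop use → seed density → weed cover → soil compaction; to fertilizer cost via cover-crop use → planting date → soil nitrogen → fertilizer cost); organic matter (to soil compaction via organic matter → weed cover → soil compaction; to fertilizer cost via organic matter → soil nitrogen → fertilizer cost).
Every other variable lacks a causal path to at least one of soil compaction and fertilizer cost.

2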